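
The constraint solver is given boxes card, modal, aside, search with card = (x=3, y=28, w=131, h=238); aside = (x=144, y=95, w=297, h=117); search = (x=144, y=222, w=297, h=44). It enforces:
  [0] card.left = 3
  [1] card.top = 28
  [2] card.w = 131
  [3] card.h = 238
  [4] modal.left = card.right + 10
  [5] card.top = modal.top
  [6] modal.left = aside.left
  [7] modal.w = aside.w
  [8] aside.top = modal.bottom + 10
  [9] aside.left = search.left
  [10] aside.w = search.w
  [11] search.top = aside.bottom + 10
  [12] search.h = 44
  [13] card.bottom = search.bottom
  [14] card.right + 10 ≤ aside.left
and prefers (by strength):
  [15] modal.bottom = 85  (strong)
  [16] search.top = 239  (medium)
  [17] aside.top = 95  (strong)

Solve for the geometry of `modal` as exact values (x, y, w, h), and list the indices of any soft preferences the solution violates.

modal = (x=144, y=28, w=297, h=57)
violated soft preferences: 16

1. modal.x = 144  [modal.left = card.right + 10]
2. modal.y = 28  [card.top = modal.top]
3. modal.w = 297  [modal.w = aside.w]
4. modal.h = 57  [aside.top = modal.bottom + 10]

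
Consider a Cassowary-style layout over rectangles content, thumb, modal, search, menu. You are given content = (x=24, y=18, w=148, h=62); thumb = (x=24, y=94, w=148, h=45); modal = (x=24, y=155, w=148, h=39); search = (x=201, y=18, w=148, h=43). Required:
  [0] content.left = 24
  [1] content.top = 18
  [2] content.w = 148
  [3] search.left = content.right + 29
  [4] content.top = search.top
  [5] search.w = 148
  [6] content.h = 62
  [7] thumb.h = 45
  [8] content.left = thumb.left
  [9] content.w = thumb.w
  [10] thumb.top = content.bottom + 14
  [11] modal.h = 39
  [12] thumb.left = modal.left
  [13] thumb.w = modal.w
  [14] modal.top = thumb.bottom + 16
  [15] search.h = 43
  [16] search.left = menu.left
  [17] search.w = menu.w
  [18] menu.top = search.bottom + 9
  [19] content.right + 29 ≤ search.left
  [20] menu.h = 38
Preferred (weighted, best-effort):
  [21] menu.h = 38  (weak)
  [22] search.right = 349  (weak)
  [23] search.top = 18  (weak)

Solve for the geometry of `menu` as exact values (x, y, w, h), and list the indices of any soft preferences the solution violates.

1. menu.x = 201  [search.left = menu.left]
2. menu.w = 148  [search.w = menu.w]
3. menu.y = 70  [menu.top = search.bottom + 9]
4. menu.h = 38  [menu.h = 38]

menu = (x=201, y=70, w=148, h=38)
violated soft preferences: none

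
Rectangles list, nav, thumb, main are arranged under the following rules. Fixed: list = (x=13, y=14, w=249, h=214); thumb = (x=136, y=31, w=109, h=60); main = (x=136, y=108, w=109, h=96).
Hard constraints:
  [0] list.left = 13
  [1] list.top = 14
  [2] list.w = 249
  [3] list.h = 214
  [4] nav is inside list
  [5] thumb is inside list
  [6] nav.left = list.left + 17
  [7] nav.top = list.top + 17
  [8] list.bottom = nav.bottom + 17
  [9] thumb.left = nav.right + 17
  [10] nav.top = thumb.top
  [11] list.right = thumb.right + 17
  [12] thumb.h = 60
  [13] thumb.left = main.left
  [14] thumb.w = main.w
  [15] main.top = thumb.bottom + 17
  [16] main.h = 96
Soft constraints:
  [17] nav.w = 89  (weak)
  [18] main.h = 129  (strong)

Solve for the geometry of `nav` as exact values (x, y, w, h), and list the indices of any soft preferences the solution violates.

nav = (x=30, y=31, w=89, h=180)
violated soft preferences: 18

1. nav.x = 30  [nav.left = list.left + 17]
2. nav.y = 31  [nav.top = list.top + 17]
3. nav.h = 180  [list.bottom = nav.bottom + 17]
4. nav.w = 89  [thumb.left = nav.right + 17]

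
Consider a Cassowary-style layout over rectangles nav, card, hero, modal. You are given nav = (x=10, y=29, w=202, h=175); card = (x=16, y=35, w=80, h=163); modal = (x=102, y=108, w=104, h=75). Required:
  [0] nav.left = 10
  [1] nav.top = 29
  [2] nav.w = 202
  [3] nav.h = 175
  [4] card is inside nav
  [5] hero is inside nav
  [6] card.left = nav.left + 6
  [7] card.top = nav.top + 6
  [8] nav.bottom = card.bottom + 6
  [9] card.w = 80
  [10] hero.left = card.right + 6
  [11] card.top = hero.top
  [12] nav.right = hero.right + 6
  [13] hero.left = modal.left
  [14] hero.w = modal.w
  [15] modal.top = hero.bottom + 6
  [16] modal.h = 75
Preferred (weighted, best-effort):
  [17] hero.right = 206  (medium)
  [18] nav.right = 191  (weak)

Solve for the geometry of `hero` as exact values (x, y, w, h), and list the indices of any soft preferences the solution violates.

1. hero.x = 102  [hero.left = card.right + 6]
2. hero.y = 35  [card.top = hero.top]
3. hero.w = 104  [nav.right = hero.right + 6]
4. hero.h = 67  [modal.top = hero.bottom + 6]

hero = (x=102, y=35, w=104, h=67)
violated soft preferences: 18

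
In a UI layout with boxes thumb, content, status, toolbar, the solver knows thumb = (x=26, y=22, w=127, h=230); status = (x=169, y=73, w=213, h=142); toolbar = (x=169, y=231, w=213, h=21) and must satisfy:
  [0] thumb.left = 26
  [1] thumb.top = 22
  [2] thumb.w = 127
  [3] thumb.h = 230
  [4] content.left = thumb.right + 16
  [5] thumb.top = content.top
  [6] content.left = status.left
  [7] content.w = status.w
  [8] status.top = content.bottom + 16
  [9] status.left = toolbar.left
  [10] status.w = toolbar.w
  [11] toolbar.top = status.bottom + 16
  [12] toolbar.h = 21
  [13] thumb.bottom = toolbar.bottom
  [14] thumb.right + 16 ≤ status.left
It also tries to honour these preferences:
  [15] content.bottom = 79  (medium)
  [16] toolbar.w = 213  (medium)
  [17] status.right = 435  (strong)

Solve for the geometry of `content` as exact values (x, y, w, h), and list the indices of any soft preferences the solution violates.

content = (x=169, y=22, w=213, h=35)
violated soft preferences: 15, 17

1. content.x = 169  [content.left = thumb.right + 16]
2. content.y = 22  [thumb.top = content.top]
3. content.w = 213  [content.w = status.w]
4. content.h = 35  [status.top = content.bottom + 16]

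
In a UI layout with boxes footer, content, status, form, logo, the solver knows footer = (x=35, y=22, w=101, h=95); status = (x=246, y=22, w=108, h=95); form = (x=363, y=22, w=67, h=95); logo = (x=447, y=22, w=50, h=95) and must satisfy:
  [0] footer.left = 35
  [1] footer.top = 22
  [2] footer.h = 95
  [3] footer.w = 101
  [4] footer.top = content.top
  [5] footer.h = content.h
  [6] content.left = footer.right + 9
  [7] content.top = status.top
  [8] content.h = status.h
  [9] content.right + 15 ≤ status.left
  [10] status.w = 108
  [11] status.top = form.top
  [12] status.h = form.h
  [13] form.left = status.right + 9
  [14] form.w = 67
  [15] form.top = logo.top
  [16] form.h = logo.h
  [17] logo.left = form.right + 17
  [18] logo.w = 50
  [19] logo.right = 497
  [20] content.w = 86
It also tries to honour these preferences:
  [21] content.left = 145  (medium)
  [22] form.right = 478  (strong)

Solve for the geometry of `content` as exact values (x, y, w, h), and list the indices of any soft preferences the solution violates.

content = (x=145, y=22, w=86, h=95)
violated soft preferences: 22

1. content.y = 22  [footer.top = content.top]
2. content.h = 95  [footer.h = content.h]
3. content.x = 145  [content.left = footer.right + 9]
4. content.w = 86  [content.w = 86]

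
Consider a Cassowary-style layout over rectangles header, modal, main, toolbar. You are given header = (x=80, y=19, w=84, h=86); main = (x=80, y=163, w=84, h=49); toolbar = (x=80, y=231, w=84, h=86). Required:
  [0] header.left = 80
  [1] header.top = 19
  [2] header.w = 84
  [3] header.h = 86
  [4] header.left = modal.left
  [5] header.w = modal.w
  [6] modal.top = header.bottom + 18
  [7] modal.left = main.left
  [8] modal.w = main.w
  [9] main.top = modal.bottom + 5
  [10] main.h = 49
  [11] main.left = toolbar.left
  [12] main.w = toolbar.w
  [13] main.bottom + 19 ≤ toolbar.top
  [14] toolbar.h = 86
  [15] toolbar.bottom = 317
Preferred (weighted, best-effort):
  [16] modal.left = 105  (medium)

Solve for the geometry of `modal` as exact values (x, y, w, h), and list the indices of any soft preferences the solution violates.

1. modal.x = 80  [header.left = modal.left]
2. modal.w = 84  [header.w = modal.w]
3. modal.y = 123  [modal.top = header.bottom + 18]
4. modal.h = 35  [main.top = modal.bottom + 5]

modal = (x=80, y=123, w=84, h=35)
violated soft preferences: 16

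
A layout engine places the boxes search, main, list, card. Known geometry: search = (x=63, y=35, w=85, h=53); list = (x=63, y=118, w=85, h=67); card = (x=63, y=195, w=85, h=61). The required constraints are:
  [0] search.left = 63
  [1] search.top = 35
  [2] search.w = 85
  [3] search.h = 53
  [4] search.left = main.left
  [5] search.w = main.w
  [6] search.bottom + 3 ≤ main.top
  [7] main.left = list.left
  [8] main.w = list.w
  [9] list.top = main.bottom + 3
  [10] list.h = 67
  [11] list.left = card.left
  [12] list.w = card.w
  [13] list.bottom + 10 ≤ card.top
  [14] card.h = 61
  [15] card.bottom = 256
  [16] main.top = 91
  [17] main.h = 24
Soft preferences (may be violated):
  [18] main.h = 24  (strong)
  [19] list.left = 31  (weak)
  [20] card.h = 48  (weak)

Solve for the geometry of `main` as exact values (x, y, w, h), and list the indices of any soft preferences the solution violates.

main = (x=63, y=91, w=85, h=24)
violated soft preferences: 19, 20

1. main.x = 63  [search.left = main.left]
2. main.w = 85  [search.w = main.w]
3. main.y = 91  [main.top = 91]
4. main.h = 24  [main.h = 24]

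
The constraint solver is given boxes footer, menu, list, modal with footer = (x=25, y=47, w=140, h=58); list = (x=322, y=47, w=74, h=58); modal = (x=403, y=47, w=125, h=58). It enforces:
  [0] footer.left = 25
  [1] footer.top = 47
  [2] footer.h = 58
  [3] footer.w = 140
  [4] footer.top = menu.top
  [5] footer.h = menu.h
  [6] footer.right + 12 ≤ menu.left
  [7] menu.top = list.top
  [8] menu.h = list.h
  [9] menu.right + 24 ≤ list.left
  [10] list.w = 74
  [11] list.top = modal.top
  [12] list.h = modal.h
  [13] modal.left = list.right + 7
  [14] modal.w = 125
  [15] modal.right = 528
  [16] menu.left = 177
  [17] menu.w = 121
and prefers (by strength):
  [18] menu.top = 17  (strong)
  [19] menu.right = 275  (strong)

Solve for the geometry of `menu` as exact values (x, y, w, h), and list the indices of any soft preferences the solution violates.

menu = (x=177, y=47, w=121, h=58)
violated soft preferences: 18, 19

1. menu.y = 47  [footer.top = menu.top]
2. menu.h = 58  [footer.h = menu.h]
3. menu.x = 177  [menu.left = 177]
4. menu.w = 121  [menu.w = 121]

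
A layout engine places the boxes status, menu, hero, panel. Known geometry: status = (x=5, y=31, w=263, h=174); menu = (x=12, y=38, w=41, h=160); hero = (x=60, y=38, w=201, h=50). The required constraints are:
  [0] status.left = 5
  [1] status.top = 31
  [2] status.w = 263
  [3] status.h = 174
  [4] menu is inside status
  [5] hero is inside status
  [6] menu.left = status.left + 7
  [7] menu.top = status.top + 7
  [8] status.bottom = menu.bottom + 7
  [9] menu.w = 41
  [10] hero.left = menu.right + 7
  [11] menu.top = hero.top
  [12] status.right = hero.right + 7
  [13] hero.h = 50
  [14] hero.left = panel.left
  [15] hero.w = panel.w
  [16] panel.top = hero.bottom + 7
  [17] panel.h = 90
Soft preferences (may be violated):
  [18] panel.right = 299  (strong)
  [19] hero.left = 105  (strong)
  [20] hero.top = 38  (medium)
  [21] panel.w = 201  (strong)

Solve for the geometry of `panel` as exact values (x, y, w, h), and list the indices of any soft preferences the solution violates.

panel = (x=60, y=95, w=201, h=90)
violated soft preferences: 18, 19

1. panel.x = 60  [hero.left = panel.left]
2. panel.w = 201  [hero.w = panel.w]
3. panel.y = 95  [panel.top = hero.bottom + 7]
4. panel.h = 90  [panel.h = 90]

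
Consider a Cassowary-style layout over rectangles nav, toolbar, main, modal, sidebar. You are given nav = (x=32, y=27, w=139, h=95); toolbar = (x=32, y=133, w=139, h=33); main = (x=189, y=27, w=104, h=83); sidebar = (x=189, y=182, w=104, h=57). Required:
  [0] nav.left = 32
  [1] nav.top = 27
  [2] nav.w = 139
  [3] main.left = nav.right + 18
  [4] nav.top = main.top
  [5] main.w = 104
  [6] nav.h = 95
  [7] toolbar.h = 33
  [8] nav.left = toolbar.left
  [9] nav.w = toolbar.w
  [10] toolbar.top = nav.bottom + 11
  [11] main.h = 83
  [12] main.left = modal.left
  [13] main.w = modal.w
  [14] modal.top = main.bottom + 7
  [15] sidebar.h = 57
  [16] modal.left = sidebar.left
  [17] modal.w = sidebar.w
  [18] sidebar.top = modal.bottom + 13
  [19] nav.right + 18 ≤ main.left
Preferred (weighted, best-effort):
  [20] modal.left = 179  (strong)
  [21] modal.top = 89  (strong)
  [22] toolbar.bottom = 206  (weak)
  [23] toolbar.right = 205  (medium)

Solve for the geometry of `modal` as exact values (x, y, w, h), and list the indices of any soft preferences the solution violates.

1. modal.x = 189  [main.left = modal.left]
2. modal.w = 104  [main.w = modal.w]
3. modal.y = 117  [modal.top = main.bottom + 7]
4. modal.h = 52  [sidebar.top = modal.bottom + 13]

modal = (x=189, y=117, w=104, h=52)
violated soft preferences: 20, 21, 22, 23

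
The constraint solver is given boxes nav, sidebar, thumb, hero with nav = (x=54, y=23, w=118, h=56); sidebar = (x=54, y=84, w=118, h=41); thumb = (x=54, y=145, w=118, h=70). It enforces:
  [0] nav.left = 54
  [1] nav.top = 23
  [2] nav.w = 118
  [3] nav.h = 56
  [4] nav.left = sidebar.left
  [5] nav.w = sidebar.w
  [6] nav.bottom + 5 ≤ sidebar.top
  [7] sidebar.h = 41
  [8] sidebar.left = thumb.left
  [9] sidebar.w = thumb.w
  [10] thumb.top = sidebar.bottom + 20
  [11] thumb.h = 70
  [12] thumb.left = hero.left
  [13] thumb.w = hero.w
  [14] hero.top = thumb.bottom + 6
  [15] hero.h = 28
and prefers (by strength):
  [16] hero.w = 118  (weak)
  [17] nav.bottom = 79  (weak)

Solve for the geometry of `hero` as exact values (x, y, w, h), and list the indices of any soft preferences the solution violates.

1. hero.x = 54  [thumb.left = hero.left]
2. hero.w = 118  [thumb.w = hero.w]
3. hero.y = 221  [hero.top = thumb.bottom + 6]
4. hero.h = 28  [hero.h = 28]

hero = (x=54, y=221, w=118, h=28)
violated soft preferences: none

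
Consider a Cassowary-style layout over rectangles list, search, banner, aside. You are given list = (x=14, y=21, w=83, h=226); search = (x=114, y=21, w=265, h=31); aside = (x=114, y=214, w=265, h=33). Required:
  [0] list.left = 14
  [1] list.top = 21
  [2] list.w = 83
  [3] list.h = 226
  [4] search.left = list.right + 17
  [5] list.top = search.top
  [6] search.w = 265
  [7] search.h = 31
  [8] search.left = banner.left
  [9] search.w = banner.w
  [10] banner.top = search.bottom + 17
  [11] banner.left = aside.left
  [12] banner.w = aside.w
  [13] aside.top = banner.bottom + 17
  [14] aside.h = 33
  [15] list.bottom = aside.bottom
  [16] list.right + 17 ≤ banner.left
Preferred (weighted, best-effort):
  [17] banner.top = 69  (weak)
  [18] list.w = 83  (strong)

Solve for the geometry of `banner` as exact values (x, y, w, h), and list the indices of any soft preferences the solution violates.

banner = (x=114, y=69, w=265, h=128)
violated soft preferences: none

1. banner.x = 114  [search.left = banner.left]
2. banner.w = 265  [search.w = banner.w]
3. banner.y = 69  [banner.top = search.bottom + 17]
4. banner.h = 128  [aside.top = banner.bottom + 17]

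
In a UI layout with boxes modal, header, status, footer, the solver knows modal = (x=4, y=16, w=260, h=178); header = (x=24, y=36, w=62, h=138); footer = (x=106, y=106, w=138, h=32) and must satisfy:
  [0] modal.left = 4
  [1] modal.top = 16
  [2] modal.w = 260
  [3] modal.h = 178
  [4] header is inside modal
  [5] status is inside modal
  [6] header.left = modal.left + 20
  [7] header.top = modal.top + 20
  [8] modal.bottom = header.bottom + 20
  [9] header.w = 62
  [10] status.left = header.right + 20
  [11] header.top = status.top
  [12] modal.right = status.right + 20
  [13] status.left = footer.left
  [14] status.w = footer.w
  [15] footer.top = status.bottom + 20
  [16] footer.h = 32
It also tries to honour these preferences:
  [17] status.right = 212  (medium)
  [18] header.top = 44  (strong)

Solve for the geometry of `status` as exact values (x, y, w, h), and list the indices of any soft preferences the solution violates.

1. status.x = 106  [status.left = header.right + 20]
2. status.y = 36  [header.top = status.top]
3. status.w = 138  [modal.right = status.right + 20]
4. status.h = 50  [footer.top = status.bottom + 20]

status = (x=106, y=36, w=138, h=50)
violated soft preferences: 17, 18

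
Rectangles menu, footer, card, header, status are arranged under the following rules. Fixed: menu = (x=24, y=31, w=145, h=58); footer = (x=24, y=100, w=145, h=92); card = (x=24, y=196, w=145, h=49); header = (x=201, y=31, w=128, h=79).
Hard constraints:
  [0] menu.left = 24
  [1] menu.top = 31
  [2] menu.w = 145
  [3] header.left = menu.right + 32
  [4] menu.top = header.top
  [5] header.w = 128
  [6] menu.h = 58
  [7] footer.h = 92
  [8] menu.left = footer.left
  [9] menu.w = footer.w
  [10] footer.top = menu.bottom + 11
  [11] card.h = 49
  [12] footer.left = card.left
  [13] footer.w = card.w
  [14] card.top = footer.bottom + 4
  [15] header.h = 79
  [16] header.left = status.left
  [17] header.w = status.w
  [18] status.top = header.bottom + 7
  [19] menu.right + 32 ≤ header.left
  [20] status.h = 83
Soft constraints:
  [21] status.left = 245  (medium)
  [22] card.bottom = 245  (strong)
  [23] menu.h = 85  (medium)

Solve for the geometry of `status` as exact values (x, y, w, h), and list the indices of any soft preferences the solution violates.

1. status.x = 201  [header.left = status.left]
2. status.w = 128  [header.w = status.w]
3. status.y = 117  [status.top = header.bottom + 7]
4. status.h = 83  [status.h = 83]

status = (x=201, y=117, w=128, h=83)
violated soft preferences: 21, 23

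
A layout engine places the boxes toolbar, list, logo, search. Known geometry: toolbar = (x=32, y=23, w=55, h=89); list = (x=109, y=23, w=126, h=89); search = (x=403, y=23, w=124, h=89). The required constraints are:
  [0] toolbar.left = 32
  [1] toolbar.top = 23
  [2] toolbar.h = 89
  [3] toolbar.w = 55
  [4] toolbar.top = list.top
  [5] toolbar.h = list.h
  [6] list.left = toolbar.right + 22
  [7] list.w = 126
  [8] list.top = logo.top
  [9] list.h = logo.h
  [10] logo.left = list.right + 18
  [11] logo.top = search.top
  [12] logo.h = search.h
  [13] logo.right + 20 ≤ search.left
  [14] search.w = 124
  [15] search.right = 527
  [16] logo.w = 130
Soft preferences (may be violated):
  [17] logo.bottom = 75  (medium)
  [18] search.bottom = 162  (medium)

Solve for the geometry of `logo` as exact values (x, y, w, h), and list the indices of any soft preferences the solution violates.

logo = (x=253, y=23, w=130, h=89)
violated soft preferences: 17, 18

1. logo.y = 23  [list.top = logo.top]
2. logo.h = 89  [list.h = logo.h]
3. logo.x = 253  [logo.left = list.right + 18]
4. logo.w = 130  [logo.w = 130]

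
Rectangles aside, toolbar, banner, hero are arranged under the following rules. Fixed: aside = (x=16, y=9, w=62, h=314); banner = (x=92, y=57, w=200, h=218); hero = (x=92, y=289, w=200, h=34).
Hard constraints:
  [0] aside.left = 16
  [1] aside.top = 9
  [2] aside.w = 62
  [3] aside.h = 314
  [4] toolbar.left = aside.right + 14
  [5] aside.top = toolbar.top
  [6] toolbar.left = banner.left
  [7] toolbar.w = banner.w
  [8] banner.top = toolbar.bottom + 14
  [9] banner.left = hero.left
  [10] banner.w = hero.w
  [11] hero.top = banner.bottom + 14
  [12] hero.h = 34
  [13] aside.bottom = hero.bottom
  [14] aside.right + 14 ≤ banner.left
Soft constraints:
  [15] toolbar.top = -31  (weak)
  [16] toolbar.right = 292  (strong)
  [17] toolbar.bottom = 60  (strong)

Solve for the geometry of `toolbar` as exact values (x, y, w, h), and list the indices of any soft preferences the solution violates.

1. toolbar.x = 92  [toolbar.left = aside.right + 14]
2. toolbar.y = 9  [aside.top = toolbar.top]
3. toolbar.w = 200  [toolbar.w = banner.w]
4. toolbar.h = 34  [banner.top = toolbar.bottom + 14]

toolbar = (x=92, y=9, w=200, h=34)
violated soft preferences: 15, 17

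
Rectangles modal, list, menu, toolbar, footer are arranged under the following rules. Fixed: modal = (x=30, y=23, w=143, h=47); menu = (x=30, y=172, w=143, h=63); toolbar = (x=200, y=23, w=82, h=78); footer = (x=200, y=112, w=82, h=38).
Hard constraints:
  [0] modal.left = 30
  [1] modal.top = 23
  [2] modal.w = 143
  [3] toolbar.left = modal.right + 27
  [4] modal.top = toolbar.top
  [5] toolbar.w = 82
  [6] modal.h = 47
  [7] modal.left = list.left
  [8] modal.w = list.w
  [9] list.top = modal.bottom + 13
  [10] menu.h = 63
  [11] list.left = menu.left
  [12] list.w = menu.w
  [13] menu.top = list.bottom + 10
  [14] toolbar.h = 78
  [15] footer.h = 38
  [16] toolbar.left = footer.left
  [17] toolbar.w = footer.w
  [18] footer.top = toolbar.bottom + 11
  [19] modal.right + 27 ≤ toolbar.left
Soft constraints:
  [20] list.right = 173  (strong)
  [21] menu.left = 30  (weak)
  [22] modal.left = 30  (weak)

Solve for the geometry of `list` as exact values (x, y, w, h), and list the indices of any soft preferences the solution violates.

list = (x=30, y=83, w=143, h=79)
violated soft preferences: none

1. list.x = 30  [modal.left = list.left]
2. list.w = 143  [modal.w = list.w]
3. list.y = 83  [list.top = modal.bottom + 13]
4. list.h = 79  [menu.top = list.bottom + 10]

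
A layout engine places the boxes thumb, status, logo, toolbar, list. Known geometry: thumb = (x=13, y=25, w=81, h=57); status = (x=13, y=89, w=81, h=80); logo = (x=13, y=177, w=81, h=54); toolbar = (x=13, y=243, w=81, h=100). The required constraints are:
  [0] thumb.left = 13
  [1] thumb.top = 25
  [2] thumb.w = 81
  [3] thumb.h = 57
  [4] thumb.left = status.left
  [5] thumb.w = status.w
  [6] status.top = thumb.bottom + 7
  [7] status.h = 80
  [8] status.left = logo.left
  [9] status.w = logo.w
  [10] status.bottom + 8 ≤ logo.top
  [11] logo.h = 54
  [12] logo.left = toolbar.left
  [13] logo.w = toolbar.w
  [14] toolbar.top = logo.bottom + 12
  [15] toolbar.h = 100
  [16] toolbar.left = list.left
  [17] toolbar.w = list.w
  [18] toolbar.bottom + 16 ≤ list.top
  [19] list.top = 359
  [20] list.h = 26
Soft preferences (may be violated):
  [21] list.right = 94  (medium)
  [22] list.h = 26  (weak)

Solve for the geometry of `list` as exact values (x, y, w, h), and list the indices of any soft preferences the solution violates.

1. list.x = 13  [toolbar.left = list.left]
2. list.w = 81  [toolbar.w = list.w]
3. list.y = 359  [list.top = 359]
4. list.h = 26  [list.h = 26]

list = (x=13, y=359, w=81, h=26)
violated soft preferences: none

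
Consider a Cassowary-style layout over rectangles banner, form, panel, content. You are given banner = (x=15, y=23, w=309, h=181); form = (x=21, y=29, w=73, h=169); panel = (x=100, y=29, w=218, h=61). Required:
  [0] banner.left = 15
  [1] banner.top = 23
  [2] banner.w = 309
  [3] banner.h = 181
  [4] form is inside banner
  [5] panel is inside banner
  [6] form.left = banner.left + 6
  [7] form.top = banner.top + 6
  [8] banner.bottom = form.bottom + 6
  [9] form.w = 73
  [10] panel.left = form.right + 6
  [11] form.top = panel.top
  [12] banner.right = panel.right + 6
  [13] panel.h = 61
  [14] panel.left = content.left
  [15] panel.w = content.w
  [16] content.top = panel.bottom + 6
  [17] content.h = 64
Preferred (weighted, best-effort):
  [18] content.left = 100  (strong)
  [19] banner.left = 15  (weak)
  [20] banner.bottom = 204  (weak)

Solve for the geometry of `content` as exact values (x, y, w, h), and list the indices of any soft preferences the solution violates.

1. content.x = 100  [panel.left = content.left]
2. content.w = 218  [panel.w = content.w]
3. content.y = 96  [content.top = panel.bottom + 6]
4. content.h = 64  [content.h = 64]

content = (x=100, y=96, w=218, h=64)
violated soft preferences: none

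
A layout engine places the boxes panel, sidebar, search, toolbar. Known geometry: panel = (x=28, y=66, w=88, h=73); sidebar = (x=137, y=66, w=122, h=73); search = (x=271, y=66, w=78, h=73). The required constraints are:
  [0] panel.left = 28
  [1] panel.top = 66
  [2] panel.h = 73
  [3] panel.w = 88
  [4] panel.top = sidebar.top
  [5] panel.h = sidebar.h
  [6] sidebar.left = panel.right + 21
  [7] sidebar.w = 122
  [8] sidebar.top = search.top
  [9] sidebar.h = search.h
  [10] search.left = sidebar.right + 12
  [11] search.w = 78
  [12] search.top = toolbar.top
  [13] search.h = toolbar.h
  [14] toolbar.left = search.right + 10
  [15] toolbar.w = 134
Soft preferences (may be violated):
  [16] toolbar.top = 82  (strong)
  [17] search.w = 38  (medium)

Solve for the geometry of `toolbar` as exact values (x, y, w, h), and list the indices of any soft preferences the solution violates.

1. toolbar.y = 66  [search.top = toolbar.top]
2. toolbar.h = 73  [search.h = toolbar.h]
3. toolbar.x = 359  [toolbar.left = search.right + 10]
4. toolbar.w = 134  [toolbar.w = 134]

toolbar = (x=359, y=66, w=134, h=73)
violated soft preferences: 16, 17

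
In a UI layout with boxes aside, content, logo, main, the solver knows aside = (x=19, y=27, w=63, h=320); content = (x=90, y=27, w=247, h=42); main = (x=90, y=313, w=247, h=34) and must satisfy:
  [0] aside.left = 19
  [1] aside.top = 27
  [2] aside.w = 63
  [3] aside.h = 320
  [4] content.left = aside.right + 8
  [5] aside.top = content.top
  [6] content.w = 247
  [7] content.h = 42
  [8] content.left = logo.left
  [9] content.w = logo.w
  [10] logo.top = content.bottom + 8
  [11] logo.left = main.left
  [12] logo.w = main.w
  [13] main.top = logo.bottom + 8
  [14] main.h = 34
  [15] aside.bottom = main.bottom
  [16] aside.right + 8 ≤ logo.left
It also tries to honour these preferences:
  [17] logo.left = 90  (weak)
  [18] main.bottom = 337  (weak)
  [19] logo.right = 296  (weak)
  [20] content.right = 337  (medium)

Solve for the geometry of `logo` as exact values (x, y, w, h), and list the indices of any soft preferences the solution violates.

logo = (x=90, y=77, w=247, h=228)
violated soft preferences: 18, 19

1. logo.x = 90  [content.left = logo.left]
2. logo.w = 247  [content.w = logo.w]
3. logo.y = 77  [logo.top = content.bottom + 8]
4. logo.h = 228  [main.top = logo.bottom + 8]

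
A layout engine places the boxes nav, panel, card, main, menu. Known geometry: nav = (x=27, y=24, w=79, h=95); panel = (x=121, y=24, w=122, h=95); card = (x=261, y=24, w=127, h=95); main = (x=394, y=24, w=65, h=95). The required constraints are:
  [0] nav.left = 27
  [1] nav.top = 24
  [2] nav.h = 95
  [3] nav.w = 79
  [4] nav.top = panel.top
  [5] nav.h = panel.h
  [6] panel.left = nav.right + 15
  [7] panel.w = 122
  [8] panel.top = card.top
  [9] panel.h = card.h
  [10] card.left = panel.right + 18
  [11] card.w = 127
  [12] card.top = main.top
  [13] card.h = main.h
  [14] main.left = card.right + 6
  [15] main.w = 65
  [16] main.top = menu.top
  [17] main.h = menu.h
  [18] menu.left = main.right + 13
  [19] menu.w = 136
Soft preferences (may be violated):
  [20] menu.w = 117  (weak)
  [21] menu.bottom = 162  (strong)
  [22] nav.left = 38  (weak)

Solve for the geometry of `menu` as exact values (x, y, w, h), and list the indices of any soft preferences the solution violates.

1. menu.y = 24  [main.top = menu.top]
2. menu.h = 95  [main.h = menu.h]
3. menu.x = 472  [menu.left = main.right + 13]
4. menu.w = 136  [menu.w = 136]

menu = (x=472, y=24, w=136, h=95)
violated soft preferences: 20, 21, 22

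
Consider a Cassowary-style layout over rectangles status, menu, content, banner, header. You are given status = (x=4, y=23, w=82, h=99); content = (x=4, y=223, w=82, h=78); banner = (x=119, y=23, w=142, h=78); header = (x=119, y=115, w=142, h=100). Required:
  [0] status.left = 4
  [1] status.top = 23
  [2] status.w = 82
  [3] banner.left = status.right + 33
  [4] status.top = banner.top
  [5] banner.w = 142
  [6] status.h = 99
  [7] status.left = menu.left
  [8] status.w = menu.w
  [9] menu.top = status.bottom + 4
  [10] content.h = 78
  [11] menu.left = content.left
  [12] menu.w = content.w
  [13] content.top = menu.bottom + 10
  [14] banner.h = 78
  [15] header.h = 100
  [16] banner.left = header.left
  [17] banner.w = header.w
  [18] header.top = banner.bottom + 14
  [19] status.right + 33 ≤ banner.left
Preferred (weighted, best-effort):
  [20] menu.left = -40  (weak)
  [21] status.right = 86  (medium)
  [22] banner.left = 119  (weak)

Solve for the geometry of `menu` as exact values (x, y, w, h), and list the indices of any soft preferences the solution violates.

menu = (x=4, y=126, w=82, h=87)
violated soft preferences: 20

1. menu.x = 4  [status.left = menu.left]
2. menu.w = 82  [status.w = menu.w]
3. menu.y = 126  [menu.top = status.bottom + 4]
4. menu.h = 87  [content.top = menu.bottom + 10]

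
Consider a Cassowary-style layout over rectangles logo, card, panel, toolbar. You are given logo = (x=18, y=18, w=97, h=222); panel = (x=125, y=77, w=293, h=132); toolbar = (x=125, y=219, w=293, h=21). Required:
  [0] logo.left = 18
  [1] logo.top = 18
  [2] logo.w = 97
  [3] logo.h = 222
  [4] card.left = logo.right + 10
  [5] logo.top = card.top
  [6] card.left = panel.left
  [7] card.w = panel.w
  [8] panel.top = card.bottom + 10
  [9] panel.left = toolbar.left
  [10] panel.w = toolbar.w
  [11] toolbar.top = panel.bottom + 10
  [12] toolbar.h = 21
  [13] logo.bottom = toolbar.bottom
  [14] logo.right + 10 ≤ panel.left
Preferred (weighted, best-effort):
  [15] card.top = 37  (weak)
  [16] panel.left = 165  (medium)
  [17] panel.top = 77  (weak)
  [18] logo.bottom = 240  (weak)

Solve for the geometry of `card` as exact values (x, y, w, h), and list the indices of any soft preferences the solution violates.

card = (x=125, y=18, w=293, h=49)
violated soft preferences: 15, 16

1. card.x = 125  [card.left = logo.right + 10]
2. card.y = 18  [logo.top = card.top]
3. card.w = 293  [card.w = panel.w]
4. card.h = 49  [panel.top = card.bottom + 10]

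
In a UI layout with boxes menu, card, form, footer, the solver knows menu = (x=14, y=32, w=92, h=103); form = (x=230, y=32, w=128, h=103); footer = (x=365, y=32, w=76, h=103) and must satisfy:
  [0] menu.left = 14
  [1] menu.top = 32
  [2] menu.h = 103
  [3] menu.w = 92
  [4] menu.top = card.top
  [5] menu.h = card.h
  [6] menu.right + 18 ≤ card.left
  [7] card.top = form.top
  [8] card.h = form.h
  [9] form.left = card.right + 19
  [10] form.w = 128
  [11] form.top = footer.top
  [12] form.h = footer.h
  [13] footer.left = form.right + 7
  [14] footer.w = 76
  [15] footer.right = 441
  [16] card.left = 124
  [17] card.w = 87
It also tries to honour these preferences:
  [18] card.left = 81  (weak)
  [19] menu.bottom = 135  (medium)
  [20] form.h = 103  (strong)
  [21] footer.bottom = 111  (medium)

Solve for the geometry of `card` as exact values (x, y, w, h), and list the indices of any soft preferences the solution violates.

1. card.y = 32  [menu.top = card.top]
2. card.h = 103  [menu.h = card.h]
3. card.x = 124  [card.left = 124]
4. card.w = 87  [card.w = 87]

card = (x=124, y=32, w=87, h=103)
violated soft preferences: 18, 21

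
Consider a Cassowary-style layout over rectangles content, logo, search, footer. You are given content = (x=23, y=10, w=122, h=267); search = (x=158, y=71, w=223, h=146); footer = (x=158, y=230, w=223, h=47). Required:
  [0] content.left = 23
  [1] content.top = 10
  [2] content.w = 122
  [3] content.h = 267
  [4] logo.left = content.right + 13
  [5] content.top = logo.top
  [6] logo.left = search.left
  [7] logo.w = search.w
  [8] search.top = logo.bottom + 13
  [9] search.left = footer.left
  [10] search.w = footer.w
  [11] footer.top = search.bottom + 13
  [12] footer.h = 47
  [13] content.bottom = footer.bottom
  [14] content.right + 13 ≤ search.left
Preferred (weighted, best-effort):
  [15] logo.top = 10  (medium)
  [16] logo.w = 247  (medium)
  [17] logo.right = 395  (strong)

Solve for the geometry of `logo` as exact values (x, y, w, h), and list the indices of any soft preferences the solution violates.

logo = (x=158, y=10, w=223, h=48)
violated soft preferences: 16, 17

1. logo.x = 158  [logo.left = content.right + 13]
2. logo.y = 10  [content.top = logo.top]
3. logo.w = 223  [logo.w = search.w]
4. logo.h = 48  [search.top = logo.bottom + 13]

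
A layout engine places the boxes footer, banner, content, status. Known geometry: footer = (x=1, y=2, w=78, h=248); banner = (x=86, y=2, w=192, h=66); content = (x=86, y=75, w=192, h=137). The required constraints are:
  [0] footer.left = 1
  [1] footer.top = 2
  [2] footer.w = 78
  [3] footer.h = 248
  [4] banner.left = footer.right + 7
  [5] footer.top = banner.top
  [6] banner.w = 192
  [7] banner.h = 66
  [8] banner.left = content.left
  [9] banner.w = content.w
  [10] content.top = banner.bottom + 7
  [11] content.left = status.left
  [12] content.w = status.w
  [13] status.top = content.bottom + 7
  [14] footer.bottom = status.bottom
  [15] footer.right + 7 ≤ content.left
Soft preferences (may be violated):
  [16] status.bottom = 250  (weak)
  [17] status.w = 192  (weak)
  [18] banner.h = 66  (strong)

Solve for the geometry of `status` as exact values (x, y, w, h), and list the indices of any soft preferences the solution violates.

1. status.x = 86  [content.left = status.left]
2. status.w = 192  [content.w = status.w]
3. status.y = 219  [status.top = content.bottom + 7]
4. status.h = 31  [footer.bottom = status.bottom]

status = (x=86, y=219, w=192, h=31)
violated soft preferences: none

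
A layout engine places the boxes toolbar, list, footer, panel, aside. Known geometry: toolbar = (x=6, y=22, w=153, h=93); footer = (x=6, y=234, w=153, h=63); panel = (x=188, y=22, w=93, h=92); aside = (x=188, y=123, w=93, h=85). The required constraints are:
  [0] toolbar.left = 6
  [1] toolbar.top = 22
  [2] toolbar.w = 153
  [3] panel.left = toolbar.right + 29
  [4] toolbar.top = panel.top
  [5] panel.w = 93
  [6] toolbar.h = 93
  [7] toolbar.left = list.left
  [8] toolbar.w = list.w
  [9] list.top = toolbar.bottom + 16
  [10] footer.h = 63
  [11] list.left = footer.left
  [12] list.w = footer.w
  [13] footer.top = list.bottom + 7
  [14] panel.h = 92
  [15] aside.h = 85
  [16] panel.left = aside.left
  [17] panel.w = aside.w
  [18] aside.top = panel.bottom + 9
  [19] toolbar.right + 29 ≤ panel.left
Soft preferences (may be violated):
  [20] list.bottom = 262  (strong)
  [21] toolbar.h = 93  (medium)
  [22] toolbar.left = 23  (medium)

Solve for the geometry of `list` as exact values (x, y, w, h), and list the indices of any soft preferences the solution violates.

list = (x=6, y=131, w=153, h=96)
violated soft preferences: 20, 22

1. list.x = 6  [toolbar.left = list.left]
2. list.w = 153  [toolbar.w = list.w]
3. list.y = 131  [list.top = toolbar.bottom + 16]
4. list.h = 96  [footer.top = list.bottom + 7]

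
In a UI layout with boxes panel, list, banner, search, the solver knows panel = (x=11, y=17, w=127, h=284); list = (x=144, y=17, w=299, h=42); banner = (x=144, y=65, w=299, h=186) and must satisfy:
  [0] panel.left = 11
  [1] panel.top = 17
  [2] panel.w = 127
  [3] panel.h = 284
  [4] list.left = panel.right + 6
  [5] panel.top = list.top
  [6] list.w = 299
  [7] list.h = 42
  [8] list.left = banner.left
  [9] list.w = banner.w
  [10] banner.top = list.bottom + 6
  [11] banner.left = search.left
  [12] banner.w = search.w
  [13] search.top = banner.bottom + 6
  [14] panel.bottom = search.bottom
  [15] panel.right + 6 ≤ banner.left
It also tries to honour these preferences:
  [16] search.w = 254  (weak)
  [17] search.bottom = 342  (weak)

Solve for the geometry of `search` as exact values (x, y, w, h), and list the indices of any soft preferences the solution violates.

1. search.x = 144  [banner.left = search.left]
2. search.w = 299  [banner.w = search.w]
3. search.y = 257  [search.top = banner.bottom + 6]
4. search.h = 44  [panel.bottom = search.bottom]

search = (x=144, y=257, w=299, h=44)
violated soft preferences: 16, 17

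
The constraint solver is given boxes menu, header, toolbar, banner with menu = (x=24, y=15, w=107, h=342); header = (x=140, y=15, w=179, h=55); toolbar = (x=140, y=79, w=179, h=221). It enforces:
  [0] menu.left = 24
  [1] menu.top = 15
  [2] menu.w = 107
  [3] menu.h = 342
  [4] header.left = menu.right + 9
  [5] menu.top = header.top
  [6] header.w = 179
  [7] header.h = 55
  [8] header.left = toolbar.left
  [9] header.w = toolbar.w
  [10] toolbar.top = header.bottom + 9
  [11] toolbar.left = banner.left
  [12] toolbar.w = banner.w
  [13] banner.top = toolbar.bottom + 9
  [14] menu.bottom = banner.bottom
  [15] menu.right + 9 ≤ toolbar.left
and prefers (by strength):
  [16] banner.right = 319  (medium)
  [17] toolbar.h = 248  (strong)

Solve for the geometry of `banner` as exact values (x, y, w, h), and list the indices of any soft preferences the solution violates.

banner = (x=140, y=309, w=179, h=48)
violated soft preferences: 17

1. banner.x = 140  [toolbar.left = banner.left]
2. banner.w = 179  [toolbar.w = banner.w]
3. banner.y = 309  [banner.top = toolbar.bottom + 9]
4. banner.h = 48  [menu.bottom = banner.bottom]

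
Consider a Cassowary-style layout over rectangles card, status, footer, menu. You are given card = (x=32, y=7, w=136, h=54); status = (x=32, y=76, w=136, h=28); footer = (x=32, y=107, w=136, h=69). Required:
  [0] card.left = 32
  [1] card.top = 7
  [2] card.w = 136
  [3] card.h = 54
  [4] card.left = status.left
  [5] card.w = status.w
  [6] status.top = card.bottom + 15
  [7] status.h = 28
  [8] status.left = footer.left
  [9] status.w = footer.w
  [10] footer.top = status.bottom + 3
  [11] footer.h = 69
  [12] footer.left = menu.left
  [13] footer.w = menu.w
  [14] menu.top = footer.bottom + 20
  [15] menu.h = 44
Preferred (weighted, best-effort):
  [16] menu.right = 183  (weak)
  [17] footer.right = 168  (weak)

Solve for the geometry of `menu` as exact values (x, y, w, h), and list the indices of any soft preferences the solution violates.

1. menu.x = 32  [footer.left = menu.left]
2. menu.w = 136  [footer.w = menu.w]
3. menu.y = 196  [menu.top = footer.bottom + 20]
4. menu.h = 44  [menu.h = 44]

menu = (x=32, y=196, w=136, h=44)
violated soft preferences: 16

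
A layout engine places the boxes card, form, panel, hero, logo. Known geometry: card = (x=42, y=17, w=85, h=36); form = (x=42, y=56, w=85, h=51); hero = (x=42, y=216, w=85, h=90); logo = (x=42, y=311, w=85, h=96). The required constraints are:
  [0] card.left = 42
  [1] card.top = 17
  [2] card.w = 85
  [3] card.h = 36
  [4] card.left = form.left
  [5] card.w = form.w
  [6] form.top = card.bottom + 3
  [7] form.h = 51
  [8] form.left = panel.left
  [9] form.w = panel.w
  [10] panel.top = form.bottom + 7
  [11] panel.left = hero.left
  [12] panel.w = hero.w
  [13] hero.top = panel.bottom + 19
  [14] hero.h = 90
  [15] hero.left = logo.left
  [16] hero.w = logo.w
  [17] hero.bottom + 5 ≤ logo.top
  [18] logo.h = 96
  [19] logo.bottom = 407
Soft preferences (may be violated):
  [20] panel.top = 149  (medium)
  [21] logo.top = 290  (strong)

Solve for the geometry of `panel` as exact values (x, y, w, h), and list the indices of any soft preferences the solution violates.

1. panel.x = 42  [form.left = panel.left]
2. panel.w = 85  [form.w = panel.w]
3. panel.y = 114  [panel.top = form.bottom + 7]
4. panel.h = 83  [hero.top = panel.bottom + 19]

panel = (x=42, y=114, w=85, h=83)
violated soft preferences: 20, 21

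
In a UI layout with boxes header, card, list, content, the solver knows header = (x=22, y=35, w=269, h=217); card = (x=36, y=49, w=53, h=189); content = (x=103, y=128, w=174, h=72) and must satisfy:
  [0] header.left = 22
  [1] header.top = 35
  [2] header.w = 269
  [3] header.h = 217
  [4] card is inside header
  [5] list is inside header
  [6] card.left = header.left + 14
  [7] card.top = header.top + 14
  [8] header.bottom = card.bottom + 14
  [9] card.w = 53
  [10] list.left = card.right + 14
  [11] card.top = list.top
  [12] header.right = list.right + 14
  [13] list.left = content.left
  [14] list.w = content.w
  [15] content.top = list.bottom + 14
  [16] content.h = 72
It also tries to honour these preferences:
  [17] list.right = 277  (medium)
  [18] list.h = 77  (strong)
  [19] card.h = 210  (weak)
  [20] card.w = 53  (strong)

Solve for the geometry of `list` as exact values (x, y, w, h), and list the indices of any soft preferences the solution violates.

1. list.x = 103  [list.left = card.right + 14]
2. list.y = 49  [card.top = list.top]
3. list.w = 174  [header.right = list.right + 14]
4. list.h = 65  [content.top = list.bottom + 14]

list = (x=103, y=49, w=174, h=65)
violated soft preferences: 18, 19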